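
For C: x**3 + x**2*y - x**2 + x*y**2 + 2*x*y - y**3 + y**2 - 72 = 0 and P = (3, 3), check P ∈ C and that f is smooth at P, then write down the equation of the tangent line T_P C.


Tangent line at P: 54*x + 12*y - 198 = 0.

Step 1: f(3, 3) = 0, so P lies on C.
Step 2: partial derivatives
  f_x(x, y) = 3*x**2 + 2*x*y - 2*x + y**2 + 2*y, f_y(x, y) = x**2 + 2*x*y + 2*x - 3*y**2 + 2*y.
  f_x(P) = 54, f_y(P) = 12 (gradient nonzero, so P is smooth).
Step 3: tangent line at P: 54·(x − 3) + 12·(y − 3) = 0.
Expanding: 54*x + 12*y - 198 = 0.


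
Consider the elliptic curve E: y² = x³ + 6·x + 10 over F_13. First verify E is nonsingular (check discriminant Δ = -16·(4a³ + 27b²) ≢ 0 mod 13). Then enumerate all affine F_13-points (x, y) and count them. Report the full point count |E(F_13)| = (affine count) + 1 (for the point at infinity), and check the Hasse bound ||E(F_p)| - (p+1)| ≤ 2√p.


Affine points = {(0, 6), (0, 7), (1, 2), (1, 11), (2, 2), (2, 11), (3, 4), (3, 9), (5, 3), (5, 10), (9, 0), (10, 2), (10, 11), (11, 4), (11, 9), (12, 4), (12, 9)}; affine count = 17; |E(F_13)| = 18.

Discriminant check: Δ ∝ 4a³ + 27b² = 4·6³ + 27·10² = 4·216 + 27·100 ≡ 2 (mod 13). Nonzero ⇒ E is nonsingular.
For each x ∈ F_13, compute rhs = x³ + 6·x + 10 mod 13, then count y ∈ F_13 with y² ≡ rhs.
  x = 0: rhs = 10, matching y values: 6, 7 (2 points).
  x = 1: rhs = 4, matching y values: 2, 11 (2 points).
  x = 2: rhs = 4, matching y values: 2, 11 (2 points).
  x = 3: rhs = 3, matching y values: 4, 9 (2 points).
  x = 4: rhs = 7, matching y values: none (0 points).
  x = 5: rhs = 9, matching y values: 3, 10 (2 points).
  x = 6: rhs = 2, matching y values: none (0 points).
  x = 7: rhs = 5, matching y values: none (0 points).
  x = 8: rhs = 11, matching y values: none (0 points).
  x = 9: rhs = 0, matching y values: 0 (1 points).
  x = 10: rhs = 4, matching y values: 2, 11 (2 points).
  x = 11: rhs = 3, matching y values: 4, 9 (2 points).
  x = 12: rhs = 3, matching y values: 4, 9 (2 points).
Total affine count: 17.
Full point count |E(F_13)| = 17 + 1 = 18.
Hasse bound: |18 − (13+1)| = |4| = 4 ≤ 2√13 ≈ 7.2111 ✓.


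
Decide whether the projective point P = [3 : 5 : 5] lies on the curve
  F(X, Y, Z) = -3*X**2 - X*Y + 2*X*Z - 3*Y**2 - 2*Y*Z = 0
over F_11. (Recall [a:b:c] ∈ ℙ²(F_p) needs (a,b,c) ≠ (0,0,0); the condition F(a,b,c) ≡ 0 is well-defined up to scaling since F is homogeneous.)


F(3,5,5) ≡ 6 (mod 11); P is NOT on the curve.

Evaluate F(3, 5, 5) term-by-term (mod 11).
  -3*X**2 ↦ -3·9·1·1 = -27
  -X*Y ↦ -1·3·5·1 = -15
  2*X*Z ↦ 2·3·1·5 = 30
  -3*Y**2 ↦ -3·1·25·1 = -75
  -2*Y*Z ↦ -2·1·5·5 = -50
Sum: F(3, 5, 5) = (-27) + (-15) + (30) + (-75) + (-50) = -137.
Reducing mod 11: -137 ≡ 6 (mod 11).
Since F(a, b, c) ≡ 6 ≠ 0 (mod 11), P does NOT lie on the curve.


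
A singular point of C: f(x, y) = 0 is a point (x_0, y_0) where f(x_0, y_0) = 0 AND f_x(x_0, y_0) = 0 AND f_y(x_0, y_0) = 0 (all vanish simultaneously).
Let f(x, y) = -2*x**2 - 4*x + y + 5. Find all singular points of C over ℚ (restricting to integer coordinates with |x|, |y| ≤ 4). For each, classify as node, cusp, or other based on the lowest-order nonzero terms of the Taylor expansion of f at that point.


No singular points in the scanned grid; C is smooth there.

Compute partial derivatives:
  f_x = -4*x - 4.
  f_y = 1.
f_y = 1 is a nonzero constant, so f_y never vanishes: no point (x, y) can satisfy f = f_x = f_y = 0. In particular no (x, y) ∈ {−4, ..., 4}² is singular; the curve is smooth.


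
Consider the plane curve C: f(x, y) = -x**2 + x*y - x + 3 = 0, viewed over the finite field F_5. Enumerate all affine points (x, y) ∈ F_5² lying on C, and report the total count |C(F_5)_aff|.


Affine F_5-points: {(1, 4), (2, 4), (3, 3), (4, 3)}; count = 4.

For each of the 25 pairs (x, y) ∈ F_5², evaluate f(x, y) mod 5. Record the zeros.
  x = 0: [0↦3, 1↦3, 2↦3, 3↦3, 4↦3]  zeros at y ∈ ∅
  x = 1: [0↦1, 1↦2, 2↦3, 3↦4, 4↦0]  zeros at y ∈ {4}
  x = 2: [0↦2, 1↦4, 2↦1, 3↦3, 4↦0]  zeros at y ∈ {4}
  x = 3: [0↦1, 1↦4, 2↦2, 3↦0, 4↦3]  zeros at y ∈ {3}
  x = 4: [0↦3, 1↦2, 2↦1, 3↦0, 4↦4]  zeros at y ∈ {3}
Collecting zeros: affine points = {(1, 4), (2, 4), (3, 3), (4, 3)}.
Total count |C(F_5)_aff| = 4.


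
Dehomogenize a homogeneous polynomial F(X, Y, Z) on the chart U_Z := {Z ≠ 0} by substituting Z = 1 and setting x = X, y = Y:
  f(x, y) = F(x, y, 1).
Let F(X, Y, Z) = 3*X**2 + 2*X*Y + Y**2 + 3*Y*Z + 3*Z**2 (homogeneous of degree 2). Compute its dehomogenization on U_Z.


f(x, y) = 3*x**2 + 2*x*y + y**2 + 3*y + 3

On U_Z we set Z = 1. Each monomial c·X^i·Y^j·Z^k in F becomes c·x^i·y^j·1^k = c·x^i·y^j.
Substituting Z = 1: F(X, Y, 1) = 3*x**2 + 2*x*y + y**2 + 3*y + 3.
Note: deg(f) ≤ deg(F) = 2; strict inequality happens when F is divisible by Z (lost terms).


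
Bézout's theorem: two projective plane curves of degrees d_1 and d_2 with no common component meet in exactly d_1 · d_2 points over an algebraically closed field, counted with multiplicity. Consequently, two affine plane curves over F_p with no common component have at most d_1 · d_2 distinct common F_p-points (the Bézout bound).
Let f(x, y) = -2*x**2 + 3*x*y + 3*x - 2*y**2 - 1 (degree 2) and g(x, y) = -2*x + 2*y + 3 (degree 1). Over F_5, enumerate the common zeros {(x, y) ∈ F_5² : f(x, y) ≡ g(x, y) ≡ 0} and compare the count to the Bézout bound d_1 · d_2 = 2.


Common zeros: ∅; count = 0; Bézout bound = 2.

deg(f) = 2, deg(g) = 1, so Bézout bound = 2.
Scan x ∈ F_5. For each x, list the y ∈ F_5 with f(x, y) ≡ 0 and those with g(x, y) ≡ 0 (mod 5); the common zeros in that column are the intersection.
  x = 0: f ≡ 0 at y ∈ ∅; g ≡ 0 at y ∈ {1}; common: ∅.
  x = 1: f ≡ 0 at y ∈ {0, 4}; g ≡ 0 at y ∈ {2}; common: ∅.
  x = 2: f ≡ 0 at y ∈ ∅; g ≡ 0 at y ∈ {3}; common: ∅.
  x = 3: f ≡ 0 at y ∈ {0, 2}; g ≡ 0 at y ∈ {4}; common: ∅.
  x = 4: f ≡ 0 at y ∈ {2, 4}; g ≡ 0 at y ∈ {0}; common: ∅.
Collecting: common zeros = ∅, so the count is 0.
Comparison with the Bézout bound: 0 ≤ 2 = deg(f)·deg(g), as expected for curves with no common component (the affine F_5-count falls short of the bound because intersections may lie at infinity, over extension fields, or carry multiplicity).


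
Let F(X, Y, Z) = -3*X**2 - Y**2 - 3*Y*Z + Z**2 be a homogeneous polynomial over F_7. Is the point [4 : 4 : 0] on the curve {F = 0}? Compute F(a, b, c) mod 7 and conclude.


F(4,4,0) ≡ 6 (mod 7); P is NOT on the curve.

Evaluate F(4, 4, 0) term-by-term (mod 7).
  -3*X**2 ↦ -3·16·1·1 = -48
  -Y**2 ↦ -1·1·16·1 = -16
  -3*Y*Z ↦ -3·1·4·0 = 0
  Z**2 ↦ 1·1·1·0 = 0
Sum: F(4, 4, 0) = (-48) + (-16) + (0) + (0) = -64.
Reducing mod 7: -64 ≡ 6 (mod 7).
Since F(a, b, c) ≡ 6 ≠ 0 (mod 7), P does NOT lie on the curve.


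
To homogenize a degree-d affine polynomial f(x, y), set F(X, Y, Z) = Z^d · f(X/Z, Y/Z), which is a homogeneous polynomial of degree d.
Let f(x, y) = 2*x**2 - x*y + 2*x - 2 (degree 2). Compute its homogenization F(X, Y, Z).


F(X, Y, Z) = 2*X**2 - X*Y + 2*X*Z - 2*Z**2

deg(f) = 2.
Substitute x = X/Z, y = Y/Z into f, then multiply by Z^2.
  monomial 2·x^2·y^0 ↦ 2·X^2·Y^0·Z^0.
  monomial -1·x^1·y^1 ↦ -1·X^1·Y^1·Z^0.
  monomial 2·x^1·y^0 ↦ 2·X^1·Y^0·Z^1.
  monomial -2·x^0·y^0 ↦ -2·X^0·Y^0·Z^2.
Collecting: F(X, Y, Z) = 2*X**2 - X*Y + 2*X*Z - 2*Z**2.


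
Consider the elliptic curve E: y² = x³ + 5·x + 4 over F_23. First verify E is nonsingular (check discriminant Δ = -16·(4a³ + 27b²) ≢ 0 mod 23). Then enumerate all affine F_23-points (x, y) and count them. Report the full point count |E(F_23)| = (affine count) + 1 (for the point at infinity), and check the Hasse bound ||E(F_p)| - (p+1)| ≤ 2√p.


Affine points = {(0, 2), (0, 21), (3, 0), (5, 4), (5, 19), (8, 2), (8, 21), (13, 9), (13, 14), (14, 9), (14, 14), (15, 2), (15, 21), (19, 9), (19, 14), (20, 10), (20, 13), (21, 3), (21, 20)}; affine count = 19; |E(F_23)| = 20.

Discriminant check: Δ ∝ 4a³ + 27b² = 4·5³ + 27·4² = 4·125 + 27·16 ≡ 12 (mod 23). Nonzero ⇒ E is nonsingular.
For each x ∈ F_23, compute rhs = x³ + 5·x + 4 mod 23, then count y ∈ F_23 with y² ≡ rhs.
  x = 0: rhs = 4, matching y values: 2, 21 (2 points).
  x = 1: rhs = 10, matching y values: none (0 points).
  x = 2: rhs = 22, matching y values: none (0 points).
  x = 3: rhs = 0, matching y values: 0 (1 points).
  x = 4: rhs = 19, matching y values: none (0 points).
  x = 5: rhs = 16, matching y values: 4, 19 (2 points).
  x = 6: rhs = 20, matching y values: none (0 points).
  x = 7: rhs = 14, matching y values: none (0 points).
  x = 8: rhs = 4, matching y values: 2, 21 (2 points).
  x = 9: rhs = 19, matching y values: none (0 points).
  x = 10: rhs = 19, matching y values: none (0 points).
  x = 11: rhs = 10, matching y values: none (0 points).
  x = 12: rhs = 21, matching y values: none (0 points).
  x = 13: rhs = 12, matching y values: 9, 14 (2 points).
  x = 14: rhs = 12, matching y values: 9, 14 (2 points).
  x = 15: rhs = 4, matching y values: 2, 21 (2 points).
  x = 16: rhs = 17, matching y values: none (0 points).
  x = 17: rhs = 11, matching y values: none (0 points).
  x = 18: rhs = 15, matching y values: none (0 points).
  x = 19: rhs = 12, matching y values: 9, 14 (2 points).
  x = 20: rhs = 8, matching y values: 10, 13 (2 points).
  x = 21: rhs = 9, matching y values: 3, 20 (2 points).
  x = 22: rhs = 21, matching y values: none (0 points).
Total affine count: 19.
Full point count |E(F_23)| = 19 + 1 = 20.
Hasse bound: |20 − (23+1)| = |-4| = 4 ≤ 2√23 ≈ 9.5917 ✓.


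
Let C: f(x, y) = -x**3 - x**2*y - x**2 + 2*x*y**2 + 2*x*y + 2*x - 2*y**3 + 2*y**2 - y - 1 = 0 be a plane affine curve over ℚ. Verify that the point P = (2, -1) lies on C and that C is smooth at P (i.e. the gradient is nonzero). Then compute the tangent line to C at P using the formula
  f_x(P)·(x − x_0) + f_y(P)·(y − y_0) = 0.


Tangent line at P: -10*x - 19*y + 1 = 0.

Step 1: f(2, -1) = 0, so P lies on C.
Step 2: partial derivatives
  f_x(x, y) = -3*x**2 - 2*x*y - 2*x + 2*y**2 + 2*y + 2, f_y(x, y) = -x**2 + 4*x*y + 2*x - 6*y**2 + 4*y - 1.
  f_x(P) = -10, f_y(P) = -19 (gradient nonzero, so P is smooth).
Step 3: tangent line at P: -10·(x − 2) + -19·(y − -1) = 0.
Expanding: -10*x - 19*y + 1 = 0.


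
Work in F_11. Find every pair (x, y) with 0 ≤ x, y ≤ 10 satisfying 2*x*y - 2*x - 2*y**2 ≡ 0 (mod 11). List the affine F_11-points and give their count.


Affine F_11-points: {(0, 0), (4, 2), (5, 6), (5, 10), (6, 8), (6, 9), (9, 4), (9, 5), (10, 3), (10, 7)}; count = 10.

For each of the 121 pairs (x, y) ∈ F_11², evaluate f(x, y) mod 11. Record the zeros.
  x = 0: [0↦0, 1↦9, 2↦3, 3↦4, 4↦1, 5↦5, 6↦5, 7↦1, 8↦4, 9↦3, 10↦9]  zeros at y ∈ {0}
  x = 1: [0↦9, 1↦9, 2↦5, 3↦8, 4↦7, 5↦2, 6↦4, 7↦2, 8↦7, 9↦8, 10↦5]  zeros at y ∈ ∅
  x = 2: [0↦7, 1↦9, 2↦7, 3↦1, 4↦2, 5↦10, 6↦3, 7↦3, 8↦10, 9↦2, 10↦1]  zeros at y ∈ ∅
  x = 3: [0↦5, 1↦9, 2↦9, 3↦5, 4↦8, 5↦7, 6↦2, 7↦4, 8↦2, 9↦7, 10↦8]  zeros at y ∈ ∅
  x = 4: [0↦3, 1↦9, 2↦0, 3↦9, 4↦3, 5↦4, 6↦1, 7↦5, 8↦5, 9↦1, 10↦4]  zeros at y ∈ {2}
  x = 5: [0↦1, 1↦9, 2↦2, 3↦2, 4↦9, 5↦1, 6↦0, 7↦6, 8↦8, 9↦6, 10↦0]  zeros at y ∈ {6, 10}
  x = 6: [0↦10, 1↦9, 2↦4, 3↦6, 4↦4, 5↦9, 6↦10, 7↦7, 8↦0, 9↦0, 10↦7]  zeros at y ∈ {8, 9}
  x = 7: [0↦8, 1↦9, 2↦6, 3↦10, 4↦10, 5↦6, 6↦9, 7↦8, 8↦3, 9↦5, 10↦3]  zeros at y ∈ ∅
  x = 8: [0↦6, 1↦9, 2↦8, 3↦3, 4↦5, 5↦3, 6↦8, 7↦9, 8↦6, 9↦10, 10↦10]  zeros at y ∈ ∅
  x = 9: [0↦4, 1↦9, 2↦10, 3↦7, 4↦0, 5↦0, 6↦7, 7↦10, 8↦9, 9↦4, 10↦6]  zeros at y ∈ {4, 5}
  x = 10: [0↦2, 1↦9, 2↦1, 3↦0, 4↦6, 5↦8, 6↦6, 7↦0, 8↦1, 9↦9, 10↦2]  zeros at y ∈ {3, 7}
Collecting zeros: affine points = {(0, 0), (4, 2), (5, 6), (5, 10), (6, 8), (6, 9), (9, 4), (9, 5), (10, 3), (10, 7)}.
Total count |C(F_11)_aff| = 10.


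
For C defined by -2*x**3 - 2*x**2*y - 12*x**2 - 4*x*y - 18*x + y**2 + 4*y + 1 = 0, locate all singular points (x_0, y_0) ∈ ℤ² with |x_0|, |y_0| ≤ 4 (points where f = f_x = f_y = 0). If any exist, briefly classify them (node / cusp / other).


Singular points: {(-1, -3)}; classification: cusp.

Compute partial derivatives:
  f_x = -6*x**2 - 4*x*y - 24*x - 4*y - 18.
  f_y = -2*x**2 - 4*x + 2*y + 4.
Scan x_0 ∈ {−4, ..., 4}. For each x_0, f_y(x_0, y) is a polynomial in y; find its integer roots y ∈ {−4, ..., 4}, then test f_x and f at those candidates.
  x = -4: f_y(-4, y) = 2*y - 12; no integer root y with |y| ≤ 4.
  x = -3: f_y(-3, y) = 2*y - 2; vanishes at y ∈ {1}. (-3, 1): f_x = 8 ≠ 0.
  x = -2: f_y(-2, y) = 2*y + 4; vanishes at y ∈ {-2}. (-2, -2): f_x = -2 ≠ 0.
  x = -1: f_y(-1, y) = 2*y + 6; vanishes at y ∈ {-3}. (-1, -3): f_x = 0, f = 0 — SINGULAR.
  x = 0: f_y(0, y) = 2*y + 4; vanishes at y ∈ {-2}. (0, -2): f_x = -10 ≠ 0.
  x = 1: f_y(1, y) = 2*y - 2; vanishes at y ∈ {1}. (1, 1): f_x = -56 ≠ 0.
  x = 2: f_y(2, y) = 2*y - 12; no integer root y with |y| ≤ 4.
  x = 3: f_y(3, y) = 2*y - 26; no integer root y with |y| ≤ 4.
  x = 4: f_y(4, y) = 2*y - 44; no integer root y with |y| ≤ 4.
Only singular point on the grid: (-1, -3).
Classify: substitute x = -1 + u, y = -3 + v and expand: f = -2*u**3 - 2*u**2*v + v**2.
No constant or linear terms (consistent with a singular point). Quadratic part: v**2. Cubic part: -2*u**3 - 2*u**2*v.
The quadratic part v**2 is a perfect square, so there is a single (double) tangent line v = 0, i.e. y = -3. Restricting the cubic part to that line (v = 0) leaves -2*u**3 ≠ 0, so f is not divisible by v and the branch is v² ≈ 2*u**3 to lowest order — this is a cusp.
Classification: cusp.


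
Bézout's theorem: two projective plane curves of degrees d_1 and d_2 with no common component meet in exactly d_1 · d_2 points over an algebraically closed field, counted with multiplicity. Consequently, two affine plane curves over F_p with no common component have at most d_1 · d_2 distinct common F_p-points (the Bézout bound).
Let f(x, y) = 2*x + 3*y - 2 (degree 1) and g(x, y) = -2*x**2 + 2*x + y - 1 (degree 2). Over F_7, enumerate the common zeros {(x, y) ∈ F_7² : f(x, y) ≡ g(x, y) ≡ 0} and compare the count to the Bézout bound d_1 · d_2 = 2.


Common zeros: ∅; count = 0; Bézout bound = 2.

deg(f) = 1, deg(g) = 2, so Bézout bound = 2.
Scan x ∈ F_7. For each x, list the y ∈ F_7 with f(x, y) ≡ 0 and those with g(x, y) ≡ 0 (mod 7); the common zeros in that column are the intersection.
  x = 0: f ≡ 0 at y ∈ {3}; g ≡ 0 at y ∈ {1}; common: ∅.
  x = 1: f ≡ 0 at y ∈ {0}; g ≡ 0 at y ∈ {1}; common: ∅.
  x = 2: f ≡ 0 at y ∈ {4}; g ≡ 0 at y ∈ {5}; common: ∅.
  x = 3: f ≡ 0 at y ∈ {1}; g ≡ 0 at y ∈ {6}; common: ∅.
  x = 4: f ≡ 0 at y ∈ {5}; g ≡ 0 at y ∈ {4}; common: ∅.
  x = 5: f ≡ 0 at y ∈ {2}; g ≡ 0 at y ∈ {6}; common: ∅.
  x = 6: f ≡ 0 at y ∈ {6}; g ≡ 0 at y ∈ {5}; common: ∅.
Collecting: common zeros = ∅, so the count is 0.
Comparison with the Bézout bound: 0 ≤ 2 = deg(f)·deg(g), as expected for curves with no common component (the affine F_7-count falls short of the bound because intersections may lie at infinity, over extension fields, or carry multiplicity).


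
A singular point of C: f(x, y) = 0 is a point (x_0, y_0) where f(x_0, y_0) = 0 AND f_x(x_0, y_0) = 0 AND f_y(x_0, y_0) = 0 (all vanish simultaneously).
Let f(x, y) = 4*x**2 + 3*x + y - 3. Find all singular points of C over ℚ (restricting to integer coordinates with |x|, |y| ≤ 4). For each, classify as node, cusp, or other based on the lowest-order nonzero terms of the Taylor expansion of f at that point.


No singular points in the scanned grid; C is smooth there.

Compute partial derivatives:
  f_x = 8*x + 3.
  f_y = 1.
f_y = 1 is a nonzero constant, so f_y never vanishes: no point (x, y) can satisfy f = f_x = f_y = 0. In particular no (x, y) ∈ {−4, ..., 4}² is singular; the curve is smooth.


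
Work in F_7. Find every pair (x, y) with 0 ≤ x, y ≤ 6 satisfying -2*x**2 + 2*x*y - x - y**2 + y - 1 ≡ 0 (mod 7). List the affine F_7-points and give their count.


Affine F_7-points: {(0, 3), (0, 5), (1, 5), (2, 1), (2, 4), (5, 0), (5, 4), (6, 3)}; count = 8.

For each of the 49 pairs (x, y) ∈ F_7², evaluate f(x, y) mod 7. Record the zeros.
  x = 0: [0↦6, 1↦6, 2↦4, 3↦0, 4↦1, 5↦0, 6↦4]  zeros at y ∈ {3, 5}
  x = 1: [0↦3, 1↦5, 2↦5, 3↦3, 4↦6, 5↦0, 6↦6]  zeros at y ∈ {5}
  x = 2: [0↦3, 1↦0, 2↦2, 3↦2, 4↦0, 5↦3, 6↦4]  zeros at y ∈ {1, 4}
  x = 3: [0↦6, 1↦5, 2↦2, 3↦4, 4↦4, 5↦2, 6↦5]  zeros at y ∈ ∅
  x = 4: [0↦5, 1↦6, 2↦5, 3↦2, 4↦4, 5↦4, 6↦2]  zeros at y ∈ ∅
  x = 5: [0↦0, 1↦3, 2↦4, 3↦3, 4↦0, 5↦2, 6↦2]  zeros at y ∈ {0, 4}
  x = 6: [0↦5, 1↦3, 2↦6, 3↦0, 4↦6, 5↦3, 6↦5]  zeros at y ∈ {3}
Collecting zeros: affine points = {(0, 3), (0, 5), (1, 5), (2, 1), (2, 4), (5, 0), (5, 4), (6, 3)}.
Total count |C(F_7)_aff| = 8.


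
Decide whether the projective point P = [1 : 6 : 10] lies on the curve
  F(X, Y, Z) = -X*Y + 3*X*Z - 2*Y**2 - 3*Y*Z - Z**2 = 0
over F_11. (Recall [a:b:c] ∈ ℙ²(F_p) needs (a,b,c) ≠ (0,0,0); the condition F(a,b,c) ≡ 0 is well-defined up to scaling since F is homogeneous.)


F(1,6,10) ≡ 2 (mod 11); P is NOT on the curve.

Evaluate F(1, 6, 10) term-by-term (mod 11).
  -X*Y ↦ -1·1·6·1 = -6
  3*X*Z ↦ 3·1·1·10 = 30
  -2*Y**2 ↦ -2·1·36·1 = -72
  -3*Y*Z ↦ -3·1·6·10 = -180
  -Z**2 ↦ -1·1·1·100 = -100
Sum: F(1, 6, 10) = (-6) + (30) + (-72) + (-180) + (-100) = -328.
Reducing mod 11: -328 ≡ 2 (mod 11).
Since F(a, b, c) ≡ 2 ≠ 0 (mod 11), P does NOT lie on the curve.


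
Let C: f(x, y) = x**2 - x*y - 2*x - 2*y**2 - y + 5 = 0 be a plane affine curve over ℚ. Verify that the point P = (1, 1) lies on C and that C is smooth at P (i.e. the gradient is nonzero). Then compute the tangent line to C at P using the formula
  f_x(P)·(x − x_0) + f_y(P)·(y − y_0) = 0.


Tangent line at P: -x - 6*y + 7 = 0.

Step 1: f(1, 1) = 0, so P lies on C.
Step 2: partial derivatives
  f_x(x, y) = 2*x - y - 2, f_y(x, y) = -x - 4*y - 1.
  f_x(P) = -1, f_y(P) = -6 (gradient nonzero, so P is smooth).
Step 3: tangent line at P: -1·(x − 1) + -6·(y − 1) = 0.
Expanding: -x - 6*y + 7 = 0.


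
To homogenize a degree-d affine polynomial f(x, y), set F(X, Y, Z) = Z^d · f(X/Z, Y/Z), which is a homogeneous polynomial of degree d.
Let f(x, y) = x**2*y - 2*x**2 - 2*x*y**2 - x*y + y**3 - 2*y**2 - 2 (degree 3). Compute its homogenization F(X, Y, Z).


F(X, Y, Z) = X**2*Y - 2*X**2*Z - 2*X*Y**2 - X*Y*Z + Y**3 - 2*Y**2*Z - 2*Z**3

deg(f) = 3.
Substitute x = X/Z, y = Y/Z into f, then multiply by Z^3.
  monomial 1·x^2·y^1 ↦ 1·X^2·Y^1·Z^0.
  monomial -2·x^2·y^0 ↦ -2·X^2·Y^0·Z^1.
  monomial -2·x^1·y^2 ↦ -2·X^1·Y^2·Z^0.
  monomial -1·x^1·y^1 ↦ -1·X^1·Y^1·Z^1.
  monomial 1·x^0·y^3 ↦ 1·X^0·Y^3·Z^0.
  monomial -2·x^0·y^2 ↦ -2·X^0·Y^2·Z^1.
  monomial -2·x^0·y^0 ↦ -2·X^0·Y^0·Z^3.
Collecting: F(X, Y, Z) = X**2*Y - 2*X**2*Z - 2*X*Y**2 - X*Y*Z + Y**3 - 2*Y**2*Z - 2*Z**3.


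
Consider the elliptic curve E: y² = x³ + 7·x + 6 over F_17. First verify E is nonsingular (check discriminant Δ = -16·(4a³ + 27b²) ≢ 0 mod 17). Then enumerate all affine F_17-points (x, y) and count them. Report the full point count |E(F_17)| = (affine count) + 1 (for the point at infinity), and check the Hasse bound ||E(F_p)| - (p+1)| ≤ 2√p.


Affine points = {(4, 8), (4, 9), (5, 8), (5, 9), (6, 3), (6, 14), (8, 8), (8, 9), (9, 4), (9, 13), (12, 4), (12, 13), (13, 4), (13, 13), (14, 3), (14, 14), (15, 1), (15, 16), (16, 7), (16, 10)}; affine count = 20; |E(F_17)| = 21.

Discriminant check: Δ ∝ 4a³ + 27b² = 4·7³ + 27·6² = 4·343 + 27·36 ≡ 15 (mod 17). Nonzero ⇒ E is nonsingular.
For each x ∈ F_17, compute rhs = x³ + 7·x + 6 mod 17, then count y ∈ F_17 with y² ≡ rhs.
  x = 0: rhs = 6, matching y values: none (0 points).
  x = 1: rhs = 14, matching y values: none (0 points).
  x = 2: rhs = 11, matching y values: none (0 points).
  x = 3: rhs = 3, matching y values: none (0 points).
  x = 4: rhs = 13, matching y values: 8, 9 (2 points).
  x = 5: rhs = 13, matching y values: 8, 9 (2 points).
  x = 6: rhs = 9, matching y values: 3, 14 (2 points).
  x = 7: rhs = 7, matching y values: none (0 points).
  x = 8: rhs = 13, matching y values: 8, 9 (2 points).
  x = 9: rhs = 16, matching y values: 4, 13 (2 points).
  x = 10: rhs = 5, matching y values: none (0 points).
  x = 11: rhs = 3, matching y values: none (0 points).
  x = 12: rhs = 16, matching y values: 4, 13 (2 points).
  x = 13: rhs = 16, matching y values: 4, 13 (2 points).
  x = 14: rhs = 9, matching y values: 3, 14 (2 points).
  x = 15: rhs = 1, matching y values: 1, 16 (2 points).
  x = 16: rhs = 15, matching y values: 7, 10 (2 points).
Total affine count: 20.
Full point count |E(F_17)| = 20 + 1 = 21.
Hasse bound: |21 − (17+1)| = |3| = 3 ≤ 2√17 ≈ 8.2462 ✓.


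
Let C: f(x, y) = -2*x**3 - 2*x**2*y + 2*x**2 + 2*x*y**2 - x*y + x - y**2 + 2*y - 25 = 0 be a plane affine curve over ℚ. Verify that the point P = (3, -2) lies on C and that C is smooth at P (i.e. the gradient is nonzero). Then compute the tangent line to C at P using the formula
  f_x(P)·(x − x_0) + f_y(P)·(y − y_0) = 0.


Tangent line at P: -7*x - 39*y - 57 = 0.

Step 1: f(3, -2) = 0, so P lies on C.
Step 2: partial derivatives
  f_x(x, y) = -6*x**2 - 4*x*y + 4*x + 2*y**2 - y + 1, f_y(x, y) = -2*x**2 + 4*x*y - x - 2*y + 2.
  f_x(P) = -7, f_y(P) = -39 (gradient nonzero, so P is smooth).
Step 3: tangent line at P: -7·(x − 3) + -39·(y − -2) = 0.
Expanding: -7*x - 39*y - 57 = 0.


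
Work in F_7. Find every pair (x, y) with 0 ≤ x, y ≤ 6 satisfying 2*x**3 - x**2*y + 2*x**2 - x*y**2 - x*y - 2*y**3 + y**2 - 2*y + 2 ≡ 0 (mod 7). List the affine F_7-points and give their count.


Affine F_7-points: {(0, 2), (0, 3), (0, 6), (1, 1), (2, 6), (3, 1), (4, 5), (6, 1)}; count = 8.

For each of the 49 pairs (x, y) ∈ F_7², evaluate f(x, y) mod 7. Record the zeros.
  x = 0: [0↦2, 1↦6, 2↦0, 3↦0, 4↦1, 5↦5, 6↦0]  zeros at y ∈ {2, 3, 6}
  x = 1: [0↦6, 1↦0, 2↦3, 3↦3, 4↦2, 5↦2, 6↦5]  zeros at y ∈ {1}
  x = 2: [0↦5, 1↦1, 2↦4, 3↦2, 4↦4, 5↦5, 6↦0]  zeros at y ∈ {6}
  x = 3: [0↦4, 1↦0, 2↦1, 3↦2, 4↦5, 5↦5, 6↦4]  zeros at y ∈ {1}
  x = 4: [0↦1, 1↦2, 2↦6, 3↦1, 4↦3, 5↦0, 6↦1]  zeros at y ∈ {5}
  x = 5: [0↦1, 1↦5, 2↦3, 3↦4, 4↦3, 5↦2, 6↦3]  zeros at y ∈ ∅
  x = 6: [0↦2, 1↦0, 2↦4, 3↦2, 4↦3, 5↦2, 6↦1]  zeros at y ∈ {1}
Collecting zeros: affine points = {(0, 2), (0, 3), (0, 6), (1, 1), (2, 6), (3, 1), (4, 5), (6, 1)}.
Total count |C(F_7)_aff| = 8.


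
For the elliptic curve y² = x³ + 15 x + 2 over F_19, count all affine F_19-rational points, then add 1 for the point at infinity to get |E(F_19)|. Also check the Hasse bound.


Affine points = {(3, 6), (3, 13), (6, 2), (6, 17), (8, 8), (8, 11), (9, 7), (9, 12), (11, 4), (11, 15), (13, 0), (14, 7), (14, 12), (15, 7), (15, 12), (16, 5), (16, 14), (18, 9), (18, 10)}; affine count = 19; |E(F_19)| = 20.

Discriminant check: Δ ∝ 4a³ + 27b² = 4·15³ + 27·2² = 4·3375 + 27·4 ≡ 4 (mod 19). Nonzero ⇒ E is nonsingular.
For each x ∈ F_19, compute rhs = x³ + 15·x + 2 mod 19, then count y ∈ F_19 with y² ≡ rhs.
  x = 0: rhs = 2, matching y values: none (0 points).
  x = 1: rhs = 18, matching y values: none (0 points).
  x = 2: rhs = 2, matching y values: none (0 points).
  x = 3: rhs = 17, matching y values: 6, 13 (2 points).
  x = 4: rhs = 12, matching y values: none (0 points).
  x = 5: rhs = 12, matching y values: none (0 points).
  x = 6: rhs = 4, matching y values: 2, 17 (2 points).
  x = 7: rhs = 13, matching y values: none (0 points).
  x = 8: rhs = 7, matching y values: 8, 11 (2 points).
  x = 9: rhs = 11, matching y values: 7, 12 (2 points).
  x = 10: rhs = 12, matching y values: none (0 points).
  x = 11: rhs = 16, matching y values: 4, 15 (2 points).
  x = 12: rhs = 10, matching y values: none (0 points).
  x = 13: rhs = 0, matching y values: 0 (1 points).
  x = 14: rhs = 11, matching y values: 7, 12 (2 points).
  x = 15: rhs = 11, matching y values: 7, 12 (2 points).
  x = 16: rhs = 6, matching y values: 5, 14 (2 points).
  x = 17: rhs = 2, matching y values: none (0 points).
  x = 18: rhs = 5, matching y values: 9, 10 (2 points).
Total affine count: 19.
Full point count |E(F_19)| = 19 + 1 = 20.
Hasse bound: |20 − (19+1)| = |0| = 0 ≤ 2√19 ≈ 8.7178 ✓.


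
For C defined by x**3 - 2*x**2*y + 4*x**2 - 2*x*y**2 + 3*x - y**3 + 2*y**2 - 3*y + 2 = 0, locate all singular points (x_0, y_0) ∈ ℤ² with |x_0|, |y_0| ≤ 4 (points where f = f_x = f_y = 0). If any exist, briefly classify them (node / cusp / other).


Singular points: {(-1, 1)}; classification: node.

Compute partial derivatives:
  f_x = 3*x**2 - 4*x*y + 8*x - 2*y**2 + 3.
  f_y = -2*x**2 - 4*x*y - 3*y**2 + 4*y - 3.
Scan x_0 ∈ {−4, ..., 4}. For each x_0, f_y(x_0, y) is a polynomial in y; find its integer roots y ∈ {−4, ..., 4}, then test f_x and f at those candidates.
  x = -4: f_y(-4, y) = -3*y**2 + 20*y - 35; no integer root y with |y| ≤ 4.
  x = -3: f_y(-3, y) = -3*y**2 + 16*y - 21; vanishes at y ∈ {3}. (-3, 3): f_x = 24 ≠ 0.
  x = -2: f_y(-2, y) = -3*y**2 + 12*y - 11; no integer root y with |y| ≤ 4.
  x = -1: f_y(-1, y) = -3*y**2 + 8*y - 5; vanishes at y ∈ {1}. (-1, 1): f_x = 0, f = 0 — SINGULAR.
  x = 0: f_y(0, y) = -3*y**2 + 4*y - 3; no integer root y with |y| ≤ 4.
  x = 1: f_y(1, y) = -3*y**2 - 5; no integer root y with |y| ≤ 4.
  x = 2: f_y(2, y) = -3*y**2 - 4*y - 11; no integer root y with |y| ≤ 4.
  x = 3: f_y(3, y) = -3*y**2 - 8*y - 21; no integer root y with |y| ≤ 4.
  x = 4: f_y(4, y) = -3*y**2 - 12*y - 35; no integer root y with |y| ≤ 4.
Only singular point on the grid: (-1, 1).
Classify: substitute x = -1 + u, y = 1 + v and expand: f = u**3 - 2*u**2*v - u**2 - 2*u*v**2 - v**3 + v**2.
No constant or linear terms (consistent with a singular point). Quadratic part: -u**2 + v**2. Cubic part: u**3 - 2*u**2*v - 2*u*v**2 - v**3.
The quadratic part v**2 - u**2 = (v − u)(v + u) splits into two distinct linear factors, so there are two distinct tangent lines y − 1 = ±(x − -1) — this is a node (ordinary double point).
Classification: node.


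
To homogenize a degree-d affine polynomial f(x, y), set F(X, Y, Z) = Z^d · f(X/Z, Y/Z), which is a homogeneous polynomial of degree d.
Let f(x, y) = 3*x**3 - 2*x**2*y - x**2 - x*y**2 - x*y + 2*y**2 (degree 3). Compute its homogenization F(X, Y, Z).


F(X, Y, Z) = 3*X**3 - 2*X**2*Y - X**2*Z - X*Y**2 - X*Y*Z + 2*Y**2*Z

deg(f) = 3.
Substitute x = X/Z, y = Y/Z into f, then multiply by Z^3.
  monomial 3·x^3·y^0 ↦ 3·X^3·Y^0·Z^0.
  monomial -2·x^2·y^1 ↦ -2·X^2·Y^1·Z^0.
  monomial -1·x^2·y^0 ↦ -1·X^2·Y^0·Z^1.
  monomial -1·x^1·y^2 ↦ -1·X^1·Y^2·Z^0.
  monomial -1·x^1·y^1 ↦ -1·X^1·Y^1·Z^1.
  monomial 2·x^0·y^2 ↦ 2·X^0·Y^2·Z^1.
Collecting: F(X, Y, Z) = 3*X**3 - 2*X**2*Y - X**2*Z - X*Y**2 - X*Y*Z + 2*Y**2*Z.


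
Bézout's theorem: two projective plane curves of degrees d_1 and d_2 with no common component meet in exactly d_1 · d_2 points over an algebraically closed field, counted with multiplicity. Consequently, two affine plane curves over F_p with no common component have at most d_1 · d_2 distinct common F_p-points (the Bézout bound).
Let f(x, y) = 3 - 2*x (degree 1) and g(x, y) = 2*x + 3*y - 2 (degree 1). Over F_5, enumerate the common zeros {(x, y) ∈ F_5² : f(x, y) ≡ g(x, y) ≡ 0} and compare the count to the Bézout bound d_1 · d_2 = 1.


Common zeros: {(4, 3)}; count = 1; Bézout bound = 1.

deg(f) = 1, deg(g) = 1, so Bézout bound = 1.
Scan x ∈ F_5. For each x, list the y ∈ F_5 with f(x, y) ≡ 0 and those with g(x, y) ≡ 0 (mod 5); the common zeros in that column are the intersection.
  x = 0: f ≡ 0 at y ∈ ∅; g ≡ 0 at y ∈ {4}; common: ∅.
  x = 1: f ≡ 0 at y ∈ ∅; g ≡ 0 at y ∈ {0}; common: ∅.
  x = 2: f ≡ 0 at y ∈ ∅; g ≡ 0 at y ∈ {1}; common: ∅.
  x = 3: f ≡ 0 at y ∈ ∅; g ≡ 0 at y ∈ {2}; common: ∅.
  x = 4: f ≡ 0 at y ∈ {0, 1, 2, 3, 4}; g ≡ 0 at y ∈ {3}; common: {3}.
Collecting: common zeros = {(4, 3)}, so the count is 1.
Comparison with the Bézout bound: 1 ≤ 1 = deg(f)·deg(g), as expected for curves with no common component (the bound is attained).


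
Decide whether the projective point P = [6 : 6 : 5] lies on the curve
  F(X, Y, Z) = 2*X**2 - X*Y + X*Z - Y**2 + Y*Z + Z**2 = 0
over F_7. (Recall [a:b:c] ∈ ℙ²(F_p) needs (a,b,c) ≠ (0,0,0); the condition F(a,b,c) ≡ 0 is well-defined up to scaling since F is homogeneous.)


F(6,6,5) ≡ 1 (mod 7); P is NOT on the curve.

Evaluate F(6, 6, 5) term-by-term (mod 7).
  2*X**2 ↦ 2·36·1·1 = 72
  -X*Y ↦ -1·6·6·1 = -36
  X*Z ↦ 1·6·1·5 = 30
  -Y**2 ↦ -1·1·36·1 = -36
  Y*Z ↦ 1·1·6·5 = 30
  Z**2 ↦ 1·1·1·25 = 25
Sum: F(6, 6, 5) = (72) + (-36) + (30) + (-36) + (30) + (25) = 85.
Reducing mod 7: 85 ≡ 1 (mod 7).
Since F(a, b, c) ≡ 1 ≠ 0 (mod 7), P does NOT lie on the curve.


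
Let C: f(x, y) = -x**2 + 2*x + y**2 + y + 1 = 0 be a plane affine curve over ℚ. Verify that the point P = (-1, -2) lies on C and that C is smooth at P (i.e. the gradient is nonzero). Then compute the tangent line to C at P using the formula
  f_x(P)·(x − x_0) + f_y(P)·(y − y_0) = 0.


Tangent line at P: 4*x - 3*y - 2 = 0.

Step 1: f(-1, -2) = 0, so P lies on C.
Step 2: partial derivatives
  f_x(x, y) = 2 - 2*x, f_y(x, y) = 2*y + 1.
  f_x(P) = 4, f_y(P) = -3 (gradient nonzero, so P is smooth).
Step 3: tangent line at P: 4·(x − -1) + -3·(y − -2) = 0.
Expanding: 4*x - 3*y - 2 = 0.


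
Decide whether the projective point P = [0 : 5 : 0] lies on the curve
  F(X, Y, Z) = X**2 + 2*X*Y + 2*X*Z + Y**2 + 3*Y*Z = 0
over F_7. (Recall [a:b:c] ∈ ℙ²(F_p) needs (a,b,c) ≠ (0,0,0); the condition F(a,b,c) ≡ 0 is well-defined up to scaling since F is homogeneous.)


F(0,5,0) ≡ 4 (mod 7); P is NOT on the curve.

Evaluate F(0, 5, 0) term-by-term (mod 7).
  X**2 ↦ 1·0·1·1 = 0
  2*X*Y ↦ 2·0·5·1 = 0
  2*X*Z ↦ 2·0·1·0 = 0
  Y**2 ↦ 1·1·25·1 = 25
  3*Y*Z ↦ 3·1·5·0 = 0
Sum: F(0, 5, 0) = (0) + (0) + (0) + (25) + (0) = 25.
Reducing mod 7: 25 ≡ 4 (mod 7).
Since F(a, b, c) ≡ 4 ≠ 0 (mod 7), P does NOT lie on the curve.


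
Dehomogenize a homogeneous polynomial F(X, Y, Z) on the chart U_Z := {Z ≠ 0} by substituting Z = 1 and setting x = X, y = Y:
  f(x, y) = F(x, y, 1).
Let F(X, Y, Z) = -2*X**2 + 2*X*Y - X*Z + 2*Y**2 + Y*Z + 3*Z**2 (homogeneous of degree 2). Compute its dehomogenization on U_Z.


f(x, y) = -2*x**2 + 2*x*y - x + 2*y**2 + y + 3

On U_Z we set Z = 1. Each monomial c·X^i·Y^j·Z^k in F becomes c·x^i·y^j·1^k = c·x^i·y^j.
Substituting Z = 1: F(X, Y, 1) = -2*x**2 + 2*x*y - x + 2*y**2 + y + 3.
Note: deg(f) ≤ deg(F) = 2; strict inequality happens when F is divisible by Z (lost terms).


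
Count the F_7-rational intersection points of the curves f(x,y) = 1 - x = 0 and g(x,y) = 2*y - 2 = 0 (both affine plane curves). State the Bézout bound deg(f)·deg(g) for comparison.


Common zeros: {(1, 1)}; count = 1; Bézout bound = 1.

deg(f) = 1, deg(g) = 1, so Bézout bound = 1.
Scan x ∈ F_7. For each x, list the y ∈ F_7 with f(x, y) ≡ 0 and those with g(x, y) ≡ 0 (mod 7); the common zeros in that column are the intersection.
  x = 0: f ≡ 0 at y ∈ ∅; g ≡ 0 at y ∈ {1}; common: ∅.
  x = 1: f ≡ 0 at y ∈ {0, 1, 2, 3, 4, 5, 6}; g ≡ 0 at y ∈ {1}; common: {1}.
  x = 2: f ≡ 0 at y ∈ ∅; g ≡ 0 at y ∈ {1}; common: ∅.
  x = 3: f ≡ 0 at y ∈ ∅; g ≡ 0 at y ∈ {1}; common: ∅.
  x = 4: f ≡ 0 at y ∈ ∅; g ≡ 0 at y ∈ {1}; common: ∅.
  x = 5: f ≡ 0 at y ∈ ∅; g ≡ 0 at y ∈ {1}; common: ∅.
  x = 6: f ≡ 0 at y ∈ ∅; g ≡ 0 at y ∈ {1}; common: ∅.
Collecting: common zeros = {(1, 1)}, so the count is 1.
Comparison with the Bézout bound: 1 ≤ 1 = deg(f)·deg(g), as expected for curves with no common component (the bound is attained).


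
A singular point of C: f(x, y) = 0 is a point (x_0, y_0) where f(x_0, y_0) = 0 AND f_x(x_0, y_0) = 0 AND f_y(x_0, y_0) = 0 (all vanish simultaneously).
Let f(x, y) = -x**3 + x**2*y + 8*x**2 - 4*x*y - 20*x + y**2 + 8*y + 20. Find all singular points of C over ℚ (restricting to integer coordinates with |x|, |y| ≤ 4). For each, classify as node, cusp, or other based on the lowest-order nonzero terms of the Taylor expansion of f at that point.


Singular points: {(2, -2)}; classification: cusp.

Compute partial derivatives:
  f_x = -3*x**2 + 2*x*y + 16*x - 4*y - 20.
  f_y = x**2 - 4*x + 2*y + 8.
Scan x_0 ∈ {−4, ..., 4}. For each x_0, f_y(x_0, y) is a polynomial in y; find its integer roots y ∈ {−4, ..., 4}, then test f_x and f at those candidates.
  x = -4: f_y(-4, y) = 2*y + 40; no integer root y with |y| ≤ 4.
  x = -3: f_y(-3, y) = 2*y + 29; no integer root y with |y| ≤ 4.
  x = -2: f_y(-2, y) = 2*y + 20; no integer root y with |y| ≤ 4.
  x = -1: f_y(-1, y) = 2*y + 13; no integer root y with |y| ≤ 4.
  x = 0: f_y(0, y) = 2*y + 8; vanishes at y ∈ {-4}. (0, -4): f_x = -4 ≠ 0.
  x = 1: f_y(1, y) = 2*y + 5; no integer root y with |y| ≤ 4.
  x = 2: f_y(2, y) = 2*y + 4; vanishes at y ∈ {-2}. (2, -2): f_x = 0, f = 0 — SINGULAR.
  x = 3: f_y(3, y) = 2*y + 5; no integer root y with |y| ≤ 4.
  x = 4: f_y(4, y) = 2*y + 8; vanishes at y ∈ {-4}. (4, -4): f_x = -20 ≠ 0.
Only singular point on the grid: (2, -2).
Classify: substitute x = 2 + u, y = -2 + v and expand: f = -u**3 + u**2*v + v**2.
No constant or linear terms (consistent with a singular point). Quadratic part: v**2. Cubic part: -u**3 + u**2*v.
The quadratic part v**2 is a perfect square, so there is a single (double) tangent line v = 0, i.e. y = -2. Restricting the cubic part to that line (v = 0) leaves -u**3 ≠ 0, so f is not divisible by v and the branch is v² ≈ u**3 to lowest order — this is a cusp.
Classification: cusp.


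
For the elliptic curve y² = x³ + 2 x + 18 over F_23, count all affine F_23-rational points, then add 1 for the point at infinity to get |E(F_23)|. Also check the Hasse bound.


Affine points = {(0, 8), (0, 15), (6, 4), (6, 19), (9, 11), (9, 12), (10, 7), (10, 16), (16, 11), (16, 12), (20, 10), (20, 13), (21, 11), (21, 12)}; affine count = 14; |E(F_23)| = 15.

Discriminant check: Δ ∝ 4a³ + 27b² = 4·2³ + 27·18² = 4·8 + 27·324 ≡ 17 (mod 23). Nonzero ⇒ E is nonsingular.
For each x ∈ F_23, compute rhs = x³ + 2·x + 18 mod 23, then count y ∈ F_23 with y² ≡ rhs.
  x = 0: rhs = 18, matching y values: 8, 15 (2 points).
  x = 1: rhs = 21, matching y values: none (0 points).
  x = 2: rhs = 7, matching y values: none (0 points).
  x = 3: rhs = 5, matching y values: none (0 points).
  x = 4: rhs = 21, matching y values: none (0 points).
  x = 5: rhs = 15, matching y values: none (0 points).
  x = 6: rhs = 16, matching y values: 4, 19 (2 points).
  x = 7: rhs = 7, matching y values: none (0 points).
  x = 8: rhs = 17, matching y values: none (0 points).
  x = 9: rhs = 6, matching y values: 11, 12 (2 points).
  x = 10: rhs = 3, matching y values: 7, 16 (2 points).
  x = 11: rhs = 14, matching y values: none (0 points).
  x = 12: rhs = 22, matching y values: none (0 points).
  x = 13: rhs = 10, matching y values: none (0 points).
  x = 14: rhs = 7, matching y values: none (0 points).
  x = 15: rhs = 19, matching y values: none (0 points).
  x = 16: rhs = 6, matching y values: 11, 12 (2 points).
  x = 17: rhs = 20, matching y values: none (0 points).
  x = 18: rhs = 21, matching y values: none (0 points).
  x = 19: rhs = 15, matching y values: none (0 points).
  x = 20: rhs = 8, matching y values: 10, 13 (2 points).
  x = 21: rhs = 6, matching y values: 11, 12 (2 points).
  x = 22: rhs = 15, matching y values: none (0 points).
Total affine count: 14.
Full point count |E(F_23)| = 14 + 1 = 15.
Hasse bound: |15 − (23+1)| = |-9| = 9 ≤ 2√23 ≈ 9.5917 ✓.


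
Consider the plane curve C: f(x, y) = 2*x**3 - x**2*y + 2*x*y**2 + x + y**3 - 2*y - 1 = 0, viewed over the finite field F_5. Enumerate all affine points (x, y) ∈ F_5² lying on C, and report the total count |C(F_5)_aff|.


Affine F_5-points: {(0, 3), (0, 4), (4, 2)}; count = 3.

For each of the 25 pairs (x, y) ∈ F_5², evaluate f(x, y) mod 5. Record the zeros.
  x = 0: [0↦4, 1↦3, 2↦3, 3↦0, 4↦0]  zeros at y ∈ {3, 4}
  x = 1: [0↦2, 1↦2, 2↦2, 3↦3, 4↦1]  zeros at y ∈ ∅
  x = 2: [0↦2, 1↦1, 2↦4, 3↦2, 4↦1]  zeros at y ∈ ∅
  x = 3: [0↦1, 1↦2, 2↦1, 3↦4, 4↦2]  zeros at y ∈ ∅
  x = 4: [0↦1, 1↦2, 2↦0, 3↦1, 4↦1]  zeros at y ∈ {2}
Collecting zeros: affine points = {(0, 3), (0, 4), (4, 2)}.
Total count |C(F_5)_aff| = 3.


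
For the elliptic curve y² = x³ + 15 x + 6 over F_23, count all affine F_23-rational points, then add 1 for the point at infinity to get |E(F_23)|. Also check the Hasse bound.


Affine points = {(0, 11), (0, 12), (3, 3), (3, 20), (6, 6), (6, 17), (10, 11), (10, 12), (13, 11), (13, 12), (14, 4), (14, 19), (15, 8), (15, 15), (16, 8), (16, 15), (18, 6), (18, 17), (20, 7), (20, 16), (22, 6), (22, 17)}; affine count = 22; |E(F_23)| = 23.

Discriminant check: Δ ∝ 4a³ + 27b² = 4·15³ + 27·6² = 4·3375 + 27·36 ≡ 5 (mod 23). Nonzero ⇒ E is nonsingular.
For each x ∈ F_23, compute rhs = x³ + 15·x + 6 mod 23, then count y ∈ F_23 with y² ≡ rhs.
  x = 0: rhs = 6, matching y values: 11, 12 (2 points).
  x = 1: rhs = 22, matching y values: none (0 points).
  x = 2: rhs = 21, matching y values: none (0 points).
  x = 3: rhs = 9, matching y values: 3, 20 (2 points).
  x = 4: rhs = 15, matching y values: none (0 points).
  x = 5: rhs = 22, matching y values: none (0 points).
  x = 6: rhs = 13, matching y values: 6, 17 (2 points).
  x = 7: rhs = 17, matching y values: none (0 points).
  x = 8: rhs = 17, matching y values: none (0 points).
  x = 9: rhs = 19, matching y values: none (0 points).
  x = 10: rhs = 6, matching y values: 11, 12 (2 points).
  x = 11: rhs = 7, matching y values: none (0 points).
  x = 12: rhs = 5, matching y values: none (0 points).
  x = 13: rhs = 6, matching y values: 11, 12 (2 points).
  x = 14: rhs = 16, matching y values: 4, 19 (2 points).
  x = 15: rhs = 18, matching y values: 8, 15 (2 points).
  x = 16: rhs = 18, matching y values: 8, 15 (2 points).
  x = 17: rhs = 22, matching y values: none (0 points).
  x = 18: rhs = 13, matching y values: 6, 17 (2 points).
  x = 19: rhs = 20, matching y values: none (0 points).
  x = 20: rhs = 3, matching y values: 7, 16 (2 points).
  x = 21: rhs = 14, matching y values: none (0 points).
  x = 22: rhs = 13, matching y values: 6, 17 (2 points).
Total affine count: 22.
Full point count |E(F_23)| = 22 + 1 = 23.
Hasse bound: |23 − (23+1)| = |-1| = 1 ≤ 2√23 ≈ 9.5917 ✓.


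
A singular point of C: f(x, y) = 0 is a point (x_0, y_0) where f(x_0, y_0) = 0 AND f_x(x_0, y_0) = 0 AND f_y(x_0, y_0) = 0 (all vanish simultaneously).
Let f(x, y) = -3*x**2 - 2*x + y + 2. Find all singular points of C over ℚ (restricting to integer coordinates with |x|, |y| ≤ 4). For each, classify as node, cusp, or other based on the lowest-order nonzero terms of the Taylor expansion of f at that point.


No singular points in the scanned grid; C is smooth there.

Compute partial derivatives:
  f_x = -6*x - 2.
  f_y = 1.
f_y = 1 is a nonzero constant, so f_y never vanishes: no point (x, y) can satisfy f = f_x = f_y = 0. In particular no (x, y) ∈ {−4, ..., 4}² is singular; the curve is smooth.


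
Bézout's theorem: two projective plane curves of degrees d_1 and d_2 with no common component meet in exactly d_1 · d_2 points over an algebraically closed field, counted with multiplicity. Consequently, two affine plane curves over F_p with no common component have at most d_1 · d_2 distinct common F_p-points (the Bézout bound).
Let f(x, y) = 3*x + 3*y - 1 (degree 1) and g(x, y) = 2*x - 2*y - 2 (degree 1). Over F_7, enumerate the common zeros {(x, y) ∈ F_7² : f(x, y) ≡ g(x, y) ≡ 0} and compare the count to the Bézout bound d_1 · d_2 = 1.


Common zeros: {(3, 2)}; count = 1; Bézout bound = 1.

deg(f) = 1, deg(g) = 1, so Bézout bound = 1.
Scan x ∈ F_7. For each x, list the y ∈ F_7 with f(x, y) ≡ 0 and those with g(x, y) ≡ 0 (mod 7); the common zeros in that column are the intersection.
  x = 0: f ≡ 0 at y ∈ {5}; g ≡ 0 at y ∈ {6}; common: ∅.
  x = 1: f ≡ 0 at y ∈ {4}; g ≡ 0 at y ∈ {0}; common: ∅.
  x = 2: f ≡ 0 at y ∈ {3}; g ≡ 0 at y ∈ {1}; common: ∅.
  x = 3: f ≡ 0 at y ∈ {2}; g ≡ 0 at y ∈ {2}; common: {2}.
  x = 4: f ≡ 0 at y ∈ {1}; g ≡ 0 at y ∈ {3}; common: ∅.
  x = 5: f ≡ 0 at y ∈ {0}; g ≡ 0 at y ∈ {4}; common: ∅.
  x = 6: f ≡ 0 at y ∈ {6}; g ≡ 0 at y ∈ {5}; common: ∅.
Collecting: common zeros = {(3, 2)}, so the count is 1.
Comparison with the Bézout bound: 1 ≤ 1 = deg(f)·deg(g), as expected for curves with no common component (the bound is attained).
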